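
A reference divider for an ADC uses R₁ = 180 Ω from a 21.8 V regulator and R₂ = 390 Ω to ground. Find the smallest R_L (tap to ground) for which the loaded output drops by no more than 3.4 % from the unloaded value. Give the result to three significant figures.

R_L(min) ≈ 3.50 kΩ

Output resistance R_th = R₁‖R₂ = (180 × 390)/570.0 = 123.2 Ω.
The fractional drop is R_th/(R_th + R_L); requiring this ≤ 0.0340 gives R_L ≥ R_th(1/0.0340 − 1) = 123.2 × 28.41 = 3.50 kΩ.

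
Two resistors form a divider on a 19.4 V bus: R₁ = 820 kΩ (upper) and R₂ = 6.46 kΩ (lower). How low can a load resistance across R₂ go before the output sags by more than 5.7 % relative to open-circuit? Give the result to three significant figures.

Output resistance R_th = R₁‖R₂ = (820 × 6.46)/826.5 = 6.410 kΩ.
The fractional drop is R_th/(R_th + R_L); requiring this ≤ 0.0570 gives R_L ≥ R_th(1/0.0570 − 1) = 6.410 × 16.54 = 106 kΩ.

R_L(min) ≈ 106 kΩ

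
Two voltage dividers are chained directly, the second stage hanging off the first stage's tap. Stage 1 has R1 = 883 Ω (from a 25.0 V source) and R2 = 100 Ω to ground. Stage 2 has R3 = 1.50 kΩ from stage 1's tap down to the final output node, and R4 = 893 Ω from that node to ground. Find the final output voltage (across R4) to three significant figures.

V_out ≈ 0.915 V

Stage 2 presents R3+R4 = 2393 Ω as a load on stage 1's tap.
Stage 1's lower leg becomes R2‖(R3+R4) = 95.99 Ω, so V_mid = 25.0 × 95.99/979.0 = 2.451 V.
Stage 2 is itself unloaded: V_out = V_mid × R4/(R3+R4) = 2.451 × 893/2393 = 0.915 V.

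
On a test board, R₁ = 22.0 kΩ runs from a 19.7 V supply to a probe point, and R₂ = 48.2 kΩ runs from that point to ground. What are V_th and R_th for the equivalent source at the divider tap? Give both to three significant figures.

V_th is the open-circuit tap voltage: 19.7 × 48.2/(22.0 + 48.2) = 13.5 V.
With the supply zeroed, R₁ and R₂ appear in parallel from the tap: R_th = R₁‖R₂ = (22.0 × 48.2)/70.20 = 15.1 kΩ.

V_th = 13.5 V, R_th = 15.1 kΩ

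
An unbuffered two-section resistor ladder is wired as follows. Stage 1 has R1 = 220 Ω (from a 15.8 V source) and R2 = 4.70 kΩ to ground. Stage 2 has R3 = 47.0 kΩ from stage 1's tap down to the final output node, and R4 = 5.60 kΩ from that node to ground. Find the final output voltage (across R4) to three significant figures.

V_out ≈ 1.60 V

Stage 2 presents R3+R4 = 52600 Ω as a load on stage 1's tap.
Stage 1's lower leg becomes R2‖(R3+R4) = 4314 Ω, so V_mid = 15.8 × 4314/4534 = 15.03 V.
Stage 2 is itself unloaded: V_out = V_mid × R4/(R3+R4) = 15.03 × 5600/52600 = 1.60 V.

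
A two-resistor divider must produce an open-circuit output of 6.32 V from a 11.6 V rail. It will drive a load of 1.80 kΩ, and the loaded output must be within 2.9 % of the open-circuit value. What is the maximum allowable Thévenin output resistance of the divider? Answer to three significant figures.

Loading drop = R_th/(R_th + R_L) ≤ 0.0290, so R_th ≤ R_L · ε/(1−ε) = 1.80 kΩ × 0.0290/0.9710 = 53.8 Ω.
(Any R1, R2 with R2/(R1+R2) = 0.545 and R1‖R2 ≤ 53.8 Ω will meet the spec.)

R_th ≤ 53.8 Ω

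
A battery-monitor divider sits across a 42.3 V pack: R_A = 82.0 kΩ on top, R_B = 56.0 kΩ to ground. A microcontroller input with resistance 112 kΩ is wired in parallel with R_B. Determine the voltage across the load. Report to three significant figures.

V_out ≈ 13.2 V

The load sits in parallel with R_B: R_B‖R_L = (56.0 × 112) / (56.0 + 112) = 37.33 kΩ.
V_out = 42.3 × 37.33 / (82.0 + 37.33) = 42.3 × 37.33/119.3 = 13.2 V.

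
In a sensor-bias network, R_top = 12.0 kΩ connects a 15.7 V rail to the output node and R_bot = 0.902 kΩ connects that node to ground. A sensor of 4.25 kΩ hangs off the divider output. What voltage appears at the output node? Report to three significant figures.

V_out ≈ 0.917 V

The load sits in parallel with R_bot: R_bot‖R_L = (902 × 4250) / (902 + 4250) = 744.1 Ω.
V_out = 15.7 × 744.1 / (12000 + 744.1) = 15.7 × 744.1/12740 = 0.917 V.
(Unloaded it would have been 1.10 V.)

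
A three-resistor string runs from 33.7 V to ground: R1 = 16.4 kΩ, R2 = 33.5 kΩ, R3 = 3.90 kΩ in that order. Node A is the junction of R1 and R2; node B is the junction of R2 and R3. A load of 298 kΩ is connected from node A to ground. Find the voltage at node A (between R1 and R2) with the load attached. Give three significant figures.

V ≈ 22.6 V

Below node A the series string R2+R3 = 37.40 kΩ sits in parallel with the 298 kΩ load: 33.23 kΩ.
V_A = 33.7 × 33.23/(16.4 + 33.23) = 22.6 V.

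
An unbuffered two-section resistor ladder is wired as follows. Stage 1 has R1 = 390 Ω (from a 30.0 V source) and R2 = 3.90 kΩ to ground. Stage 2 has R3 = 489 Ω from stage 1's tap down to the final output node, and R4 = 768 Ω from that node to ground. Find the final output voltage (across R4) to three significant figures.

V_out ≈ 13.0 V

Stage 2 presents R3+R4 = 1257 Ω as a load on stage 1's tap.
Stage 1's lower leg becomes R2‖(R3+R4) = 950.6 Ω, so V_mid = 30.0 × 950.6/1341 = 21.27 V.
Stage 2 is itself unloaded: V_out = V_mid × R4/(R3+R4) = 21.27 × 768/1257 = 13.0 V.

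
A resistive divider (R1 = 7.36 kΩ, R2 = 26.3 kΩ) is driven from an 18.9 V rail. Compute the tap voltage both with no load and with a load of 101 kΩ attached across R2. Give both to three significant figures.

Unloaded: 14.8 V; loaded: 14.0 V

Open-circuit: V = 18.9 × 26.3/(7.36 + 26.3) = 14.8 V.
With the load, R2 becomes R2‖R_L = 20.87 kΩ, so V = 18.9 × 20.87/28.23 = 14.0 V.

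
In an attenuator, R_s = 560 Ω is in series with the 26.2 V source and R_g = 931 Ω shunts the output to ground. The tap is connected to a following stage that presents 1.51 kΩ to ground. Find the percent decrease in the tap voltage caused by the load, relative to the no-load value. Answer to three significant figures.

Unloaded V = 26.2 × 931/1491 = 16.36 V.
Loaded: R_g‖R_L = 575.9 Ω, giving V = 26.2 × 575.9/1136 = 13.28 V.
Drop = (16.36 − 13.28) / 16.36 = 18.8 %.

18.8 %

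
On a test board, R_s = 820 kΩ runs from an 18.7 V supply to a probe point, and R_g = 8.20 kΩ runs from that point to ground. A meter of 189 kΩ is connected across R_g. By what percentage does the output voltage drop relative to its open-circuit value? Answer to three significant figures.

4.12 %

The divider's output (Thévenin) resistance is R_s‖R_g = 8.119 kΩ.
Fractional drop under load = R_th/(R_th + R_L) = 8.119 / (8.119 + 189) = 0.04119.
So the output falls by 4.12 %.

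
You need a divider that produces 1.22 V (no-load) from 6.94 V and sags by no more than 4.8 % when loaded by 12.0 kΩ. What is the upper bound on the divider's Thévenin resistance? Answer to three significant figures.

R_th ≤ 605 Ω

Loading drop = R_th/(R_th + R_L) ≤ 0.0480, so R_th ≤ R_L · ε/(1−ε) = 12.0 kΩ × 0.0480/0.9520 = 605 Ω.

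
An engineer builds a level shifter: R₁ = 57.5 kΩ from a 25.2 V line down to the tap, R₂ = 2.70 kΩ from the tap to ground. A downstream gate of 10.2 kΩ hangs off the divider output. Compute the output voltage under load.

The load sits in parallel with R₂: R₂‖R_L = (2.70 × 10.2) / (2.70 + 10.2) = 2.135 kΩ.
V_out = 25.2 × 2.135 / (57.5 + 2.135) = 25.2 × 2.135/59.63 = 0.902 V.
(Unloaded it would have been 1.13 V.)

V_out ≈ 0.902 V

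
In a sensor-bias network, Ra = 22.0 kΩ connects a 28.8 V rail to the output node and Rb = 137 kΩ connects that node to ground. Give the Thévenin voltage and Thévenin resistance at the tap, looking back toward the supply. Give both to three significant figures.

V_th = 24.8 V, R_th = 19.0 kΩ

V_th is the open-circuit tap voltage: 28.8 × 137/(22.0 + 137) = 24.8 V.
With the supply zeroed, Ra and Rb appear in parallel from the tap: R_th = Ra‖Rb = (22.0 × 137)/159.0 = 19.0 kΩ.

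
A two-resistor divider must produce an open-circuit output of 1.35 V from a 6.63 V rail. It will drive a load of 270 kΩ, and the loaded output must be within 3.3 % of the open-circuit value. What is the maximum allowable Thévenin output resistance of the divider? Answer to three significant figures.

R_th ≤ 9.21 kΩ

Loading drop = R_th/(R_th + R_L) ≤ 0.0330, so R_th ≤ R_L · ε/(1−ε) = 270 kΩ × 0.0330/0.9670 = 9.21 kΩ.
(Any R1, R2 with R2/(R1+R2) = 0.204 and R1‖R2 ≤ 9.21 kΩ will meet the spec.)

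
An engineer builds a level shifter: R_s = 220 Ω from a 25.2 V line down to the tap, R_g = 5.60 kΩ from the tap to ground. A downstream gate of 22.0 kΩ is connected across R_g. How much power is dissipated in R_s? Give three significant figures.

Total resistance from the source is R_s + (R_g‖R_L) = 4684 Ω, so I = 25.2/4684 Ω = 5.380 mA.
P = I²·R_s = (5.380 mA)² × 220 Ω = 6.37 mW.

P ≈ 6.37 mW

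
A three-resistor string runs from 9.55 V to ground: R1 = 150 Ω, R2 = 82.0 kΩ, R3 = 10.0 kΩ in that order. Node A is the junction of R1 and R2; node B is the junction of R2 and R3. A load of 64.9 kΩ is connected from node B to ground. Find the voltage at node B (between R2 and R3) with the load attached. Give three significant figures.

V ≈ 0.911 V

At node B, R3 is in parallel with the load: R3‖R_L = 8665 Ω.
Below node A the resistance is R2 + (R3‖R_L) = 90660 Ω, so V_A = 9.55 × 90660/90810 = 9.534 V.
Then V_B = V_A × (R3‖R_L)/(R2 + R3‖R_L) = 9.534 × 8665/90660 = 0.911 V.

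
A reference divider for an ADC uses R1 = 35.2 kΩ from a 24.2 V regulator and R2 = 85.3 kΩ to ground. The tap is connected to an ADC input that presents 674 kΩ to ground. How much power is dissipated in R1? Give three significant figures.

P ≈ 1.68 mW

Total resistance from the source is R1 + (R2‖R_L) = 110.9 kΩ, so I = 24.2/110.9 kΩ = 0.2182 mA.
P = I²·R1 = (0.2182 mA)² × 35.2 kΩ = 1.68 mW.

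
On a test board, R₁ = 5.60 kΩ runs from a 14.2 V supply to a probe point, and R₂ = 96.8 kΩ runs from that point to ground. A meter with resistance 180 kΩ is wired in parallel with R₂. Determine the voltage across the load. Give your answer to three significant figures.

The load sits in parallel with R₂: R₂‖R_L = (96.8 × 180) / (96.8 + 180) = 62.95 kΩ.
V_out = 14.2 × 62.95 / (5.60 + 62.95) = 14.2 × 62.95/68.55 = 13.0 V.
(Unloaded it would have been 13.4 V.)

V_out ≈ 13.0 V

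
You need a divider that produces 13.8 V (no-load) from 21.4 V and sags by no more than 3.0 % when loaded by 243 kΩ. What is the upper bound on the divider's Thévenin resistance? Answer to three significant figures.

Loading drop = R_th/(R_th + R_L) ≤ 0.0300, so R_th ≤ R_L · ε/(1−ε) = 243 kΩ × 0.0300/0.9700 = 7.52 kΩ.
(Any R1, R2 with R2/(R1+R2) = 0.645 and R1‖R2 ≤ 7.52 kΩ will meet the spec.)

R_th ≤ 7.52 kΩ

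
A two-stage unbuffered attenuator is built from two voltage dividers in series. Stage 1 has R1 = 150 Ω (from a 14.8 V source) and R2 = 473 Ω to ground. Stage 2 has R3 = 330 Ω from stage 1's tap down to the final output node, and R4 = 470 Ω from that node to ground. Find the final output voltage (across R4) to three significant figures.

V_out ≈ 5.78 V

Stage 2 presents R3+R4 = 800.0 Ω as a load on stage 1's tap.
Stage 1's lower leg becomes R2‖(R3+R4) = 297.3 Ω, so V_mid = 14.8 × 297.3/447.3 = 9.836 V.
Stage 2 is itself unloaded: V_out = V_mid × R4/(R3+R4) = 9.836 × 470/800.0 = 5.78 V.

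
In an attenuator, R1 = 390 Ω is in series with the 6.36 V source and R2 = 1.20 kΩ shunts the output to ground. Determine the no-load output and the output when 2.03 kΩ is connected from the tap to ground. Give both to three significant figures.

Open-circuit: V = 6.36 × 1200/(390 + 1200) = 4.80 V.
With the load, R2 becomes R2‖R_L = 754.2 Ω, so V = 6.36 × 754.2/1144 = 4.19 V.

Unloaded: 4.80 V; loaded: 4.19 V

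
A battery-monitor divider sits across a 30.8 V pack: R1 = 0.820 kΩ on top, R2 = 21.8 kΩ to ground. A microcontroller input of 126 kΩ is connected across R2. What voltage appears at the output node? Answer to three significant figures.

The load sits in parallel with R2: R2‖R_L = (21800 × 126000) / (21800 + 126000) = 18580 Ω.
V_out = 30.8 × 18580 / (820 + 18580) = 30.8 × 18580/19400 = 29.5 V.

V_out ≈ 29.5 V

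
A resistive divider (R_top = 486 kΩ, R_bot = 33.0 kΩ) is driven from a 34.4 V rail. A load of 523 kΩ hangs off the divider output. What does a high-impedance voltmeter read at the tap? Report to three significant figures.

V_out ≈ 2.07 V

The load sits in parallel with R_bot: R_bot‖R_L = (33.0 × 523) / (33.0 + 523) = 31.04 kΩ.
V_out = 34.4 × 31.04 / (486 + 31.04) = 34.4 × 31.04/517.0 = 2.07 V.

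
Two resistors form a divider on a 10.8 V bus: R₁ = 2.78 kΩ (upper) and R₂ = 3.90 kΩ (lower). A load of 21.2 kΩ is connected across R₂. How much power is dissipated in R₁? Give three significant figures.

Total resistance from the source is R₁ + (R₂‖R_L) = 6.074 kΩ, so I = 10.8/6.074 kΩ = 1.778 mA.
P = I²·R₁ = (1.778 mA)² × 2.78 kΩ = 8.79 mW.

P ≈ 8.79 mW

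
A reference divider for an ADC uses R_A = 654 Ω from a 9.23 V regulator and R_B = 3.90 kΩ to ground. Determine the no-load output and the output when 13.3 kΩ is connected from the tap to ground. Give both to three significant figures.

Open-circuit: V = 9.23 × 3900/(654 + 3900) = 7.90 V.
With the load, R_B becomes R_B‖R_L = 3016 Ω, so V = 9.23 × 3016/3670 = 7.59 V.

Unloaded: 7.90 V; loaded: 7.59 V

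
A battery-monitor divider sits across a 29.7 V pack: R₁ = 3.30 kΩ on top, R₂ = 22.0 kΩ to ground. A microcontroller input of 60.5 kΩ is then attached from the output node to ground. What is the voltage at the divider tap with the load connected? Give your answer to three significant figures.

V_out ≈ 24.7 V

The load sits in parallel with R₂: R₂‖R_L = (22.0 × 60.5) / (22.0 + 60.5) = 16.13 kΩ.
V_out = 29.7 × 16.13 / (3.30 + 16.13) = 29.7 × 16.13/19.43 = 24.7 V.
(Unloaded it would have been 25.8 V.)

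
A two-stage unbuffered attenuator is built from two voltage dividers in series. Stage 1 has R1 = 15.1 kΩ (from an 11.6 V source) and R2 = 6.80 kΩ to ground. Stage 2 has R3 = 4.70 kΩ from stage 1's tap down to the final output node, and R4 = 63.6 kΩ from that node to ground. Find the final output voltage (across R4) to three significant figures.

Stage 2 presents R3+R4 = 68.30 kΩ as a load on stage 1's tap.
Stage 1's lower leg becomes R2‖(R3+R4) = 6.184 kΩ, so V_mid = 11.6 × 6.184/21.28 = 3.370 V.
Stage 2 is itself unloaded: V_out = V_mid × R4/(R3+R4) = 3.370 × 63.6/68.30 = 3.14 V.

V_out ≈ 3.14 V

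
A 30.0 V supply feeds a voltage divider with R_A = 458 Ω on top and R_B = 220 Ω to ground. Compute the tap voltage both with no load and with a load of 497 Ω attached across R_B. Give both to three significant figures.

Open-circuit: V = 30.0 × 220/(458 + 220) = 9.73 V.
With the load, R_B becomes R_B‖R_L = 152.5 Ω, so V = 30.0 × 152.5/610.5 = 7.49 V.

Unloaded: 9.73 V; loaded: 7.49 V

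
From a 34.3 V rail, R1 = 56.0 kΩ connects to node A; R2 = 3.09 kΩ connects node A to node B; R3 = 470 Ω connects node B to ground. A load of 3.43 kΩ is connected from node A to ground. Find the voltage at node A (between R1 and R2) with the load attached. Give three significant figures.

Below node A the series string R2+R3 = 3560 Ω sits in parallel with the 3430 Ω load: 1747 Ω.
V_A = 34.3 × 1747/(56000 + 1747) = 1.04 V.

V ≈ 1.04 V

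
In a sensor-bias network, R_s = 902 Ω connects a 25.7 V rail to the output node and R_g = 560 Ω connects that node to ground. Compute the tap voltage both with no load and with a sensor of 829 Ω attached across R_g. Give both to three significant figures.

Unloaded: 9.84 V; loaded: 6.95 V

Open-circuit: V = 25.7 × 560/(902 + 560) = 9.84 V.
With the load, R_g becomes R_g‖R_L = 334.2 Ω, so V = 25.7 × 334.2/1236 = 6.95 V.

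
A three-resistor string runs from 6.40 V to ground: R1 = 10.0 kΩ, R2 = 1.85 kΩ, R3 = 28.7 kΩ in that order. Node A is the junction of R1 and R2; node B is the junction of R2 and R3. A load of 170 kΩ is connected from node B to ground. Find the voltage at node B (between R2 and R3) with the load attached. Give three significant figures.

At node B, R3 is in parallel with the load: R3‖R_L = 24.55 kΩ.
Below node A the resistance is R2 + (R3‖R_L) = 26.40 kΩ, so V_A = 6.40 × 26.40/36.40 = 4.642 V.
Then V_B = V_A × (R3‖R_L)/(R2 + R3‖R_L) = 4.642 × 24.55/26.40 = 4.32 V.

V ≈ 4.32 V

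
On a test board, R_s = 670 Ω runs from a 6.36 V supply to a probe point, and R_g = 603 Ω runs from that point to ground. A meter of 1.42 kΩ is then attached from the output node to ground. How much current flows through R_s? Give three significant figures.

I ≈ 5.82 mA

R_g‖R_L = 423.3 Ω, so the source sees R_s + R_g‖R_L = 1093 Ω.
I = 6.36 V / 1093 Ω = 5.82 mA.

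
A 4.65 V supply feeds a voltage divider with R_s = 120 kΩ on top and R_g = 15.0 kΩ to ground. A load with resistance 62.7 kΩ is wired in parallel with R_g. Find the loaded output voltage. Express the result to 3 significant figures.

The load sits in parallel with R_g: R_g‖R_L = (15.0 × 62.7) / (15.0 + 62.7) = 12.10 kΩ.
V_out = 4.65 × 12.10 / (120 + 12.10) = 4.65 × 12.10/132.1 = 0.426 V.

V_out ≈ 0.426 V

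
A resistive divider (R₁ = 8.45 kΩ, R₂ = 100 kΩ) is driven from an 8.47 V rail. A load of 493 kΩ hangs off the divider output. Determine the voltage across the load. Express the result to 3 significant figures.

V_out ≈ 7.69 V

The load sits in parallel with R₂: R₂‖R_L = (100 × 493) / (100 + 493) = 83.14 kΩ.
V_out = 8.47 × 83.14 / (8.45 + 83.14) = 8.47 × 83.14/91.59 = 7.69 V.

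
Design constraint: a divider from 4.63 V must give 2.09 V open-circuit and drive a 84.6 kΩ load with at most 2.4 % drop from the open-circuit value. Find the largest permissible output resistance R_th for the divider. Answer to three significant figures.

R_th ≤ 2.08 kΩ

Loading drop = R_th/(R_th + R_L) ≤ 0.0240, so R_th ≤ R_L · ε/(1−ε) = 84.6 kΩ × 0.0240/0.9760 = 2.08 kΩ.
(Any R1, R2 with R2/(R1+R2) = 0.451 and R1‖R2 ≤ 2.08 kΩ will meet the spec.)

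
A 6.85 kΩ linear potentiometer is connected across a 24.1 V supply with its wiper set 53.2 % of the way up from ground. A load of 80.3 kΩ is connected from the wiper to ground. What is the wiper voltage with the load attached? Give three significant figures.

The wiper splits the pot into (1−α)R = 3.206 kΩ above and αR = 3.644 kΩ below.
Lower section ‖ load = 3.486 kΩ.
V_wiper = 24.1 × 3.486/(3.206 + 3.486) = 12.6 V.

V ≈ 12.6 V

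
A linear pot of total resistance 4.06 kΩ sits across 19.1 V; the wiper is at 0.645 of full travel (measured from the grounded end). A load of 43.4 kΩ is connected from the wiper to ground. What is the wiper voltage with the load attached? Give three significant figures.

V ≈ 12.1 V

The wiper splits the pot into (1−α)R = 1.441 kΩ above and αR = 2.619 kΩ below.
Lower section ‖ load = 2.470 kΩ.
V_wiper = 19.1 × 2.470/(1.441 + 2.470) = 12.1 V.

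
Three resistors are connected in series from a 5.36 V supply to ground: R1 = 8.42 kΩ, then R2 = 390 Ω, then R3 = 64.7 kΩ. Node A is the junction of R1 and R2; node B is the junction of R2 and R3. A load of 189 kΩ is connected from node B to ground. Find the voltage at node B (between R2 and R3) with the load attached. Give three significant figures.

V ≈ 4.53 V

At node B, R3 is in parallel with the load: R3‖R_L = 48200 Ω.
Below node A the resistance is R2 + (R3‖R_L) = 48590 Ω, so V_A = 5.36 × 48590/57010 = 4.568 V.
Then V_B = V_A × (R3‖R_L)/(R2 + R3‖R_L) = 4.568 × 48200/48590 = 4.53 V.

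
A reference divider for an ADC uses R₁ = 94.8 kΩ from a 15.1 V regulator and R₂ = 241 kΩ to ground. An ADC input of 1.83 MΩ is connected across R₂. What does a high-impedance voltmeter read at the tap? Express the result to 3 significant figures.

V_out ≈ 10.4 V

The load sits in parallel with R₂: R₂‖R_L = (241 × 1830) / (241 + 1830) = 213.0 kΩ.
V_out = 15.1 × 213.0 / (94.8 + 213.0) = 15.1 × 213.0/307.8 = 10.4 V.
(Unloaded it would have been 10.8 V.)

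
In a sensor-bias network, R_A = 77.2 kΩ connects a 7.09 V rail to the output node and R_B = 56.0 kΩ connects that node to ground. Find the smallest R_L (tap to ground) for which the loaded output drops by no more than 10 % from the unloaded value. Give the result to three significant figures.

R_L(min) ≈ 292 kΩ

Output resistance R_th = R_A‖R_B = (77.2 × 56.0)/133.2 = 32.46 kΩ.
The fractional drop is R_th/(R_th + R_L); requiring this ≤ 0.100 gives R_L ≥ R_th(1/0.100 − 1) = 32.46 × 9.000 = 292 kΩ.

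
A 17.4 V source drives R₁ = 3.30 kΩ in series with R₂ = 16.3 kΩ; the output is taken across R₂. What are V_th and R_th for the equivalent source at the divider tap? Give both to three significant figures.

V_th is the open-circuit tap voltage: 17.4 × 16.3/(3.30 + 16.3) = 14.5 V.
With the supply zeroed, R₁ and R₂ appear in parallel from the tap: R_th = R₁‖R₂ = (3.30 × 16.3)/19.60 = 2.74 kΩ.

V_th = 14.5 V, R_th = 2.74 kΩ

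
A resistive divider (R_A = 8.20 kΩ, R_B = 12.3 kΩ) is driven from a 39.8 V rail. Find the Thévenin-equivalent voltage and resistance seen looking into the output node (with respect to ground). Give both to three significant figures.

V_th is the open-circuit tap voltage: 39.8 × 12.3/(8.20 + 12.3) = 23.9 V.
With the supply zeroed, R_A and R_B appear in parallel from the tap: R_th = R_A‖R_B = (8.20 × 12.3)/20.50 = 4.92 kΩ.

V_th = 23.9 V, R_th = 4.92 kΩ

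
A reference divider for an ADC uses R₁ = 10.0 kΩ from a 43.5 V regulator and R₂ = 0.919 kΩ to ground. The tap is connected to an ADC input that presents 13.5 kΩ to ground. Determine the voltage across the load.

The load sits in parallel with R₂: R₂‖R_L = (919 × 13500) / (919 + 13500) = 860.4 Ω.
V_out = 43.5 × 860.4 / (10000 + 860.4) = 43.5 × 860.4/10860 = 3.45 V.
(Unloaded it would have been 3.66 V.)

V_out ≈ 3.45 V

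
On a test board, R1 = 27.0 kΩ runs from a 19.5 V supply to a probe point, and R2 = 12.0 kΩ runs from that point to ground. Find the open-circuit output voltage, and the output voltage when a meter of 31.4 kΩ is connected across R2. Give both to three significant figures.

Unloaded: 6.00 V; loaded: 4.74 V

Open-circuit: V = 19.5 × 12.0/(27.0 + 12.0) = 6.00 V.
With the load, R2 becomes R2‖R_L = 8.682 kΩ, so V = 19.5 × 8.682/35.68 = 4.74 V.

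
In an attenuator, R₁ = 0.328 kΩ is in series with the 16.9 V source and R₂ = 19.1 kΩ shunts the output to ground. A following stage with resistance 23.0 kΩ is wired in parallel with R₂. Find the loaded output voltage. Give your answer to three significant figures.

V_out ≈ 16.4 V

The load sits in parallel with R₂: R₂‖R_L = (19100 × 23000) / (19100 + 23000) = 10430 Ω.
V_out = 16.9 × 10430 / (328 + 10430) = 16.9 × 10430/10760 = 16.4 V.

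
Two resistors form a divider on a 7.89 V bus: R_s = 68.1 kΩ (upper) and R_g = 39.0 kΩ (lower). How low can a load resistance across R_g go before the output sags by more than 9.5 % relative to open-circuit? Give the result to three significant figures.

R_L(min) ≈ 236 kΩ

Output resistance R_th = R_s‖R_g = (68.1 × 39.0)/107.1 = 24.80 kΩ.
The fractional drop is R_th/(R_th + R_L); requiring this ≤ 0.0950 gives R_L ≥ R_th(1/0.0950 − 1) = 24.80 × 9.526 = 236 kΩ.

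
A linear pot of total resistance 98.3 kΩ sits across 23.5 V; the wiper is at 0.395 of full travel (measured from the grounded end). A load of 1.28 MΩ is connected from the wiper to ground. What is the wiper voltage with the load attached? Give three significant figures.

V ≈ 9.12 V

The wiper splits the pot into (1−α)R = 59.47 kΩ above and αR = 38.83 kΩ below.
Lower section ‖ load = 37.69 kΩ.
V_wiper = 23.5 × 37.69/(59.47 + 37.69) = 9.12 V.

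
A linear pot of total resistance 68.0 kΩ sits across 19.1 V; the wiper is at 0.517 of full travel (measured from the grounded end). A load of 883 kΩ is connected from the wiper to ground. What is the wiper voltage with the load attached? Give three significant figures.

V ≈ 9.69 V

The wiper splits the pot into (1−α)R = 32.84 kΩ above and αR = 35.16 kΩ below.
Lower section ‖ load = 33.81 kΩ.
V_wiper = 19.1 × 33.81/(32.84 + 33.81) = 9.69 V.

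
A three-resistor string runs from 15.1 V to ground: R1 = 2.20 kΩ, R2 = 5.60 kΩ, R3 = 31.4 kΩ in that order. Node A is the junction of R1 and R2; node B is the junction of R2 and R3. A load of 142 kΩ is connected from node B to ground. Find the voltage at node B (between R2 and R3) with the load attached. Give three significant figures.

At node B, R3 is in parallel with the load: R3‖R_L = 25.71 kΩ.
Below node A the resistance is R2 + (R3‖R_L) = 31.31 kΩ, so V_A = 15.1 × 31.31/33.51 = 14.11 V.
Then V_B = V_A × (R3‖R_L)/(R2 + R3‖R_L) = 14.11 × 25.71/31.31 = 11.6 V.

V ≈ 11.6 V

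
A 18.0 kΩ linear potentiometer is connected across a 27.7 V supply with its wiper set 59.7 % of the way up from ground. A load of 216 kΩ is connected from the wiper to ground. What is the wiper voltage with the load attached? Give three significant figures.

V ≈ 16.2 V

The wiper splits the pot into (1−α)R = 7.254 kΩ above and αR = 10.75 kΩ below.
Lower section ‖ load = 10.24 kΩ.
V_wiper = 27.7 × 10.24/(7.254 + 10.24) = 16.2 V.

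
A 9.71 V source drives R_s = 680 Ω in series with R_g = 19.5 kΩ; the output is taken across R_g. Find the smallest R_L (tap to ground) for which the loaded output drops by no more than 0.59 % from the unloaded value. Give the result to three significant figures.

R_L(min) ≈ 111 kΩ

Output resistance R_th = R_s‖R_g = (680 × 19500)/20180 = 657.1 Ω.
The fractional drop is R_th/(R_th + R_L); requiring this ≤ 0.00590 gives R_L ≥ R_th(1/0.00590 − 1) = 657.1 × 168.5 = 111 kΩ.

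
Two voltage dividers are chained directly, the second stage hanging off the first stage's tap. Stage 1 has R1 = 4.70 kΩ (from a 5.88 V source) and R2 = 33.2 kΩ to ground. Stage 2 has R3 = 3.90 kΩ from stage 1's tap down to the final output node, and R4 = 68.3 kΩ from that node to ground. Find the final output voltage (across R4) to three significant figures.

Stage 2 presents R3+R4 = 72.20 kΩ as a load on stage 1's tap.
Stage 1's lower leg becomes R2‖(R3+R4) = 22.74 kΩ, so V_mid = 5.88 × 22.74/27.44 = 4.873 V.
Stage 2 is itself unloaded: V_out = V_mid × R4/(R3+R4) = 4.873 × 68.3/72.20 = 4.61 V.

V_out ≈ 4.61 V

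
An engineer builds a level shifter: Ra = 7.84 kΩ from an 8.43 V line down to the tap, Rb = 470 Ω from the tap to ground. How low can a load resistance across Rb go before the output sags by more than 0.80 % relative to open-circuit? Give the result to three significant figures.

Output resistance R_th = Ra‖Rb = (7840 × 470)/8310 = 443.4 Ω.
The fractional drop is R_th/(R_th + R_L); requiring this ≤ 0.00800 gives R_L ≥ R_th(1/0.00800 − 1) = 443.4 × 124.0 = 55.0 kΩ.

R_L(min) ≈ 55.0 kΩ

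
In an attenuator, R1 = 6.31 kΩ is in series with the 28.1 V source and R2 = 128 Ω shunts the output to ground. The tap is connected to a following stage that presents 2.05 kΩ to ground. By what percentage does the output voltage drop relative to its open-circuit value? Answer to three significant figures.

5.77 %

The divider's output (Thévenin) resistance is R1‖R2 = 125.5 Ω.
Fractional drop under load = R_th/(R_th + R_L) = 125.5 / (125.5 + 2050) = 0.05767.
So the output falls by 5.77 %.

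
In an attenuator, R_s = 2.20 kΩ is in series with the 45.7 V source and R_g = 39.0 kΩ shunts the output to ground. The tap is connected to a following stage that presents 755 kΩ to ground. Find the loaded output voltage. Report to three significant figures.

The load sits in parallel with R_g: R_g‖R_L = (39.0 × 755) / (39.0 + 755) = 37.08 kΩ.
V_out = 45.7 × 37.08 / (2.20 + 37.08) = 45.7 × 37.08/39.28 = 43.1 V.

V_out ≈ 43.1 V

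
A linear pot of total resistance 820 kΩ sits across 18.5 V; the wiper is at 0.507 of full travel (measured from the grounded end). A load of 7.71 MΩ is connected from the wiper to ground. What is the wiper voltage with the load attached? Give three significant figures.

V ≈ 9.14 V

The wiper splits the pot into (1−α)R = 404.3 kΩ above and αR = 415.7 kΩ below.
Lower section ‖ load = 394.5 kΩ.
V_wiper = 18.5 × 394.5/(404.3 + 394.5) = 9.14 V.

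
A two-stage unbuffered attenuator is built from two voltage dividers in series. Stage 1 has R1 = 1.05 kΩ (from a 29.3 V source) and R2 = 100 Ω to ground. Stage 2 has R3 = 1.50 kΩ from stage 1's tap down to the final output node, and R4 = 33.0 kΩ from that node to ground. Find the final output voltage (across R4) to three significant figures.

Stage 2 presents R3+R4 = 34500 Ω as a load on stage 1's tap.
Stage 1's lower leg becomes R2‖(R3+R4) = 99.71 Ω, so V_mid = 29.3 × 99.71/1150 = 2.541 V.
Stage 2 is itself unloaded: V_out = V_mid × R4/(R3+R4) = 2.541 × 33000/34500 = 2.43 V.

V_out ≈ 2.43 V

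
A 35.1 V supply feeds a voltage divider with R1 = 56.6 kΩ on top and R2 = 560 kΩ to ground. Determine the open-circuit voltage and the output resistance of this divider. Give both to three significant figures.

V_th = 31.9 V, R_th = 51.4 kΩ

V_th is the open-circuit tap voltage: 35.1 × 560/(56.6 + 560) = 31.9 V.
With the supply zeroed, R1 and R2 appear in parallel from the tap: R_th = R1‖R2 = (56.6 × 560)/616.6 = 51.4 kΩ.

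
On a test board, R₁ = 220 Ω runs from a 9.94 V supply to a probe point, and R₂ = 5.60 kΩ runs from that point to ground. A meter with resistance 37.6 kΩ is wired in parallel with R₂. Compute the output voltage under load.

The load sits in parallel with R₂: R₂‖R_L = (5600 × 37600) / (5600 + 37600) = 4874 Ω.
V_out = 9.94 × 4874 / (220 + 4874) = 9.94 × 4874/5094 = 9.51 V.
(Unloaded it would have been 9.56 V.)

V_out ≈ 9.51 V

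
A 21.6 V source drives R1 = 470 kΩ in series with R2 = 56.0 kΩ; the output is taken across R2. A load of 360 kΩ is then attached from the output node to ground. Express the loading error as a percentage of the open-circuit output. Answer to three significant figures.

The divider's output (Thévenin) resistance is R1‖R2 = 50.04 kΩ.
Fractional drop under load = R_th/(R_th + R_L) = 50.04 / (50.04 + 360) = 0.1220.
So the output falls by 12.2 %.

12.2 %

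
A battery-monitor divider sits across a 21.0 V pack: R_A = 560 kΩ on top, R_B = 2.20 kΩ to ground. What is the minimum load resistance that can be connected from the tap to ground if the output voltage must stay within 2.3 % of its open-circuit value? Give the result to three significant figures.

Output resistance R_th = R_A‖R_B = (560 × 2.20)/562.2 = 2.191 kΩ.
The fractional drop is R_th/(R_th + R_L); requiring this ≤ 0.0230 gives R_L ≥ R_th(1/0.0230 − 1) = 2.191 × 42.48 = 93.1 kΩ.

R_L(min) ≈ 93.1 kΩ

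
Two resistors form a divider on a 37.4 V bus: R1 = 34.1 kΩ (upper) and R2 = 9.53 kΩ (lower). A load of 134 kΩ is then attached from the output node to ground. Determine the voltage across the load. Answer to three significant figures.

V_out ≈ 7.74 V

The load sits in parallel with R2: R2‖R_L = (9.53 × 134) / (9.53 + 134) = 8.897 kΩ.
V_out = 37.4 × 8.897 / (34.1 + 8.897) = 37.4 × 8.897/43.00 = 7.74 V.
(Unloaded it would have been 8.17 V.)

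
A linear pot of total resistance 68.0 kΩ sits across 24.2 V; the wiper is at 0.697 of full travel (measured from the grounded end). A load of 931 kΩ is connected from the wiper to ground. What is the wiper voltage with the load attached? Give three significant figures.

V ≈ 16.6 V

The wiper splits the pot into (1−α)R = 20.60 kΩ above and αR = 47.40 kΩ below.
Lower section ‖ load = 45.10 kΩ.
V_wiper = 24.2 × 45.10/(20.60 + 45.10) = 16.6 V.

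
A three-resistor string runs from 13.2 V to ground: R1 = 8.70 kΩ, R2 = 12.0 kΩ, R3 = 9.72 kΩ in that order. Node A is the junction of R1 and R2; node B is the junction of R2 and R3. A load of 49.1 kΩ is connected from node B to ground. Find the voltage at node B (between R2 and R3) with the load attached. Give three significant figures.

V ≈ 3.72 V

At node B, R3 is in parallel with the load: R3‖R_L = 8.114 kΩ.
Below node A the resistance is R2 + (R3‖R_L) = 20.11 kΩ, so V_A = 13.2 × 20.11/28.81 = 9.214 V.
Then V_B = V_A × (R3‖R_L)/(R2 + R3‖R_L) = 9.214 × 8.114/20.11 = 3.72 V.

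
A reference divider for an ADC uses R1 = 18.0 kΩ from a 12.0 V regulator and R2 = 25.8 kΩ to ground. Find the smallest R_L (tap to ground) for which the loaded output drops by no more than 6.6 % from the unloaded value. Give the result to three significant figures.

Output resistance R_th = R1‖R2 = (18.0 × 25.8)/43.80 = 10.60 kΩ.
The fractional drop is R_th/(R_th + R_L); requiring this ≤ 0.0660 gives R_L ≥ R_th(1/0.0660 − 1) = 10.60 × 14.15 = 150 kΩ.

R_L(min) ≈ 150 kΩ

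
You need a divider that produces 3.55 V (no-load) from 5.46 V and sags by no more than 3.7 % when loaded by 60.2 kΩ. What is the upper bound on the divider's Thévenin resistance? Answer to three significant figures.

Loading drop = R_th/(R_th + R_L) ≤ 0.0370, so R_th ≤ R_L · ε/(1−ε) = 60.2 kΩ × 0.0370/0.9630 = 2.31 kΩ.

R_th ≤ 2.31 kΩ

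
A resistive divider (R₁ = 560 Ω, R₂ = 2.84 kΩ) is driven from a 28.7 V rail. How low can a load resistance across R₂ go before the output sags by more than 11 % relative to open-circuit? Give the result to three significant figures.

Output resistance R_th = R₁‖R₂ = (560 × 2840)/3400 = 467.8 Ω.
The fractional drop is R_th/(R_th + R_L); requiring this ≤ 0.110 gives R_L ≥ R_th(1/0.110 − 1) = 467.8 × 8.091 = 3.78 kΩ.

R_L(min) ≈ 3.78 kΩ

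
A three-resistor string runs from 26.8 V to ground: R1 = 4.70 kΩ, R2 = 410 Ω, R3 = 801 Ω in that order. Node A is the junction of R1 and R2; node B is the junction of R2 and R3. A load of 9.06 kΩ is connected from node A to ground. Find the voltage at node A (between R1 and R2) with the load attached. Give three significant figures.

Below node A the series string R2+R3 = 1211 Ω sits in parallel with the 9060 Ω load: 1068 Ω.
V_A = 26.8 × 1068/(4700 + 1068) = 4.96 V.

V ≈ 4.96 V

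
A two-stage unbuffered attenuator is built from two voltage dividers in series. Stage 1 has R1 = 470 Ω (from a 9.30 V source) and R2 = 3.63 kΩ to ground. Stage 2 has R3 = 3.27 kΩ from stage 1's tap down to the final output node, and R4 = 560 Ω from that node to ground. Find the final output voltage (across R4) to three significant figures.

Stage 2 presents R3+R4 = 3830 Ω as a load on stage 1's tap.
Stage 1's lower leg becomes R2‖(R3+R4) = 1864 Ω, so V_mid = 9.30 × 1864/2334 = 7.427 V.
Stage 2 is itself unloaded: V_out = V_mid × R4/(R3+R4) = 7.427 × 560/3830 = 1.09 V.

V_out ≈ 1.09 V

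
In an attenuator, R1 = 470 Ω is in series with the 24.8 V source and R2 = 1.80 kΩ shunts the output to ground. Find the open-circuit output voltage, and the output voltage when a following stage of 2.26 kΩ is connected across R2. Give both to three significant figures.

Unloaded: 19.7 V; loaded: 16.9 V

Open-circuit: V = 24.8 × 1800/(470 + 1800) = 19.7 V.
With the load, R2 becomes R2‖R_L = 1002 Ω, so V = 24.8 × 1002/1472 = 16.9 V.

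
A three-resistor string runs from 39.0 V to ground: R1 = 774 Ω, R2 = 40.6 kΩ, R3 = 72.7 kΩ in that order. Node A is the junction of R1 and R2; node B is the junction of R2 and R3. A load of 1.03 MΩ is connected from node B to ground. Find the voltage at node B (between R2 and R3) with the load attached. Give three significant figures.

At node B, R3 is in parallel with the load: R3‖R_L = 67910 Ω.
Below node A the resistance is R2 + (R3‖R_L) = 108500 Ω, so V_A = 39.0 × 108500/109300 = 38.72 V.
Then V_B = V_A × (R3‖R_L)/(R2 + R3‖R_L) = 38.72 × 67910/108500 = 24.2 V.

V ≈ 24.2 V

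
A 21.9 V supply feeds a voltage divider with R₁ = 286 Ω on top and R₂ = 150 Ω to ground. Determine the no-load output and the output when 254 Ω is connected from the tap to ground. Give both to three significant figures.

Open-circuit: V = 21.9 × 150/(286 + 150) = 7.53 V.
With the load, R₂ becomes R₂‖R_L = 94.31 Ω, so V = 21.9 × 94.31/380.3 = 5.43 V.

Unloaded: 7.53 V; loaded: 5.43 V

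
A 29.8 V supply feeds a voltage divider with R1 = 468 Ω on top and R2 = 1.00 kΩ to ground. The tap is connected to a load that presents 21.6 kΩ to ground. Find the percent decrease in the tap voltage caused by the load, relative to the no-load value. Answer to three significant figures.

The divider's output (Thévenin) resistance is R1‖R2 = 318.8 Ω.
Fractional drop under load = R_th/(R_th + R_L) = 318.8 / (318.8 + 21600) = 0.01454.
So the output falls by 1.45 %.

1.45 %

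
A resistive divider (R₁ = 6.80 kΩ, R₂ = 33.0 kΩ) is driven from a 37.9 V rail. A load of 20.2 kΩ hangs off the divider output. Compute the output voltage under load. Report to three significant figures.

The load sits in parallel with R₂: R₂‖R_L = (33.0 × 20.2) / (33.0 + 20.2) = 12.53 kΩ.
V_out = 37.9 × 12.53 / (6.80 + 12.53) = 37.9 × 12.53/19.33 = 24.6 V.
(Unloaded it would have been 31.4 V.)

V_out ≈ 24.6 V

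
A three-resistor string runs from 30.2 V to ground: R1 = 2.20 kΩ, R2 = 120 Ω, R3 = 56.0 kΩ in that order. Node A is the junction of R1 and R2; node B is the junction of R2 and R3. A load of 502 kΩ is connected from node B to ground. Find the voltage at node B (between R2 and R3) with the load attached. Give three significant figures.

At node B, R3 is in parallel with the load: R3‖R_L = 50380 Ω.
Below node A the resistance is R2 + (R3‖R_L) = 50500 Ω, so V_A = 30.2 × 50500/52700 = 28.94 V.
Then V_B = V_A × (R3‖R_L)/(R2 + R3‖R_L) = 28.94 × 50380/50500 = 28.9 V.

V ≈ 28.9 V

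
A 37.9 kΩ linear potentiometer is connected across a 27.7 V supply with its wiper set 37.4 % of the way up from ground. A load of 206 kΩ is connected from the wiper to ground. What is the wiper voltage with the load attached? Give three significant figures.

V ≈ 9.93 V

The wiper splits the pot into (1−α)R = 23.73 kΩ above and αR = 14.17 kΩ below.
Lower section ‖ load = 13.26 kΩ.
V_wiper = 27.7 × 13.26/(23.73 + 13.26) = 9.93 V.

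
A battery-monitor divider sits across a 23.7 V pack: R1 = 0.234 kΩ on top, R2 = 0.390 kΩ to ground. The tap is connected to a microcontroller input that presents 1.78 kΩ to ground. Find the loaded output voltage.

V_out ≈ 13.7 V

The load sits in parallel with R2: R2‖R_L = (390 × 1780) / (390 + 1780) = 319.9 Ω.
V_out = 23.7 × 319.9 / (234 + 319.9) = 23.7 × 319.9/553.9 = 13.7 V.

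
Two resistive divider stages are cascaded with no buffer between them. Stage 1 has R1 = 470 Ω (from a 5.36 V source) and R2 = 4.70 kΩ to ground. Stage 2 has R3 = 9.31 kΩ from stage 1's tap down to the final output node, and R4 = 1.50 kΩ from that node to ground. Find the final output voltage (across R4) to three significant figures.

V_out ≈ 0.650 V

Stage 2 presents R3+R4 = 10810 Ω as a load on stage 1's tap.
Stage 1's lower leg becomes R2‖(R3+R4) = 3276 Ω, so V_mid = 5.36 × 3276/3746 = 4.687 V.
Stage 2 is itself unloaded: V_out = V_mid × R4/(R3+R4) = 4.687 × 1500/10810 = 0.650 V.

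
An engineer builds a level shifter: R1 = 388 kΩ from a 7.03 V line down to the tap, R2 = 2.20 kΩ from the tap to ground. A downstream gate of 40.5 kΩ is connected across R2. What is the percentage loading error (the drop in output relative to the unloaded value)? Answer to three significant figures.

The divider's output (Thévenin) resistance is R1‖R2 = 2.188 kΩ.
Fractional drop under load = R_th/(R_th + R_L) = 2.188 / (2.188 + 40.5) = 0.05125.
So the output falls by 5.12 %.

5.12 %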